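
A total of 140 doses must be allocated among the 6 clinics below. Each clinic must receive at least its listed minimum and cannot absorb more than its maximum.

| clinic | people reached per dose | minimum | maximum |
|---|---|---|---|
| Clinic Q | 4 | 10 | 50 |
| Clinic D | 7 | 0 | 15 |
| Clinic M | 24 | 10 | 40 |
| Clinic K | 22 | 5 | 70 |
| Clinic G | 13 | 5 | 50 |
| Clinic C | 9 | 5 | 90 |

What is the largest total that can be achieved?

Meeting every minimum uses 10+0+10+5+5+5 = 35 doses, leaving 105.
Rank by people reached per dose: Clinic M 24 > Clinic K 22 > Clinic G 13 > Clinic C 9 > Clinic D 7 > Clinic Q 4.
Give Clinic M 30 more to hit its cap of 40 — 75 left.
Give Clinic K 65 more to hit its cap of 70 — 10 left.
Only 10 left; Clinic G takes them to reach 15.
Total = 4×10 + 24×40 + 22×70 + 13×15 + 9×5 = 2780.

2780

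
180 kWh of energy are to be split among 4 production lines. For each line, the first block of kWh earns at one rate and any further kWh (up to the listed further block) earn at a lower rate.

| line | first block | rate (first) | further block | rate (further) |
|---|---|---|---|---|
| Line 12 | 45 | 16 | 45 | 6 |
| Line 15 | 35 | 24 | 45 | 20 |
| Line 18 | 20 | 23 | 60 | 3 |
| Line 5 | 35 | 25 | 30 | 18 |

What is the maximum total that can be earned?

3855

Treat each block as its own option and order by rate: Line 5/T1 25 > Line 15/T1 24 > Line 18/T1 23 > Line 15/T2 20 > Line 5/T2 18 > Line 12/T1 16 > Line 12/T2 6 > Line 18/T2 3.
Fill Line 5 T1 block (35 at 25) — 145 left.
Line 15 T1 at 24: fill all 35 — 110 left.
Fill Line 18 T1 block (20 at 23) — 90 left.
Line 15 T2 at 20: fill all 45 — 45 left.
Line 5/T2 (18): +30 — 15 left.
15 remain; put them into Line 12 T1 at 16.
Total = 25×35 + 24×35 + 23×20 + 20×45 + 18×30 + 16×15 = 3855.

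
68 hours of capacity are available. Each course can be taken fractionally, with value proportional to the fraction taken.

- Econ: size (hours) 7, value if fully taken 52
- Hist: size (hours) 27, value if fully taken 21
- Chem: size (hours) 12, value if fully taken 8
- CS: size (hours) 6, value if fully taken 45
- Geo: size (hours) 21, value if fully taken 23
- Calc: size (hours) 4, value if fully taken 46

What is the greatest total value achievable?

189

Sort by value density: Calc 46/4≈11.5, CS 45/6≈7.5, Econ 52/7≈7.43, Geo 23/21≈1.1, Hist 21/27≈0.778, Chem 8/12≈0.667.
Take all of Calc (4 hours, value 46) — 64 hours left.
Take all of CS (6 hours, value 45) — 58 hours left.
All 7 hours of Econ fit (value 52) — 51 remain.
Geo: take in full, 21 hours for value 23 — 30 left.
Take all of Hist (27 hours, value 21) — 3 hours left.
Only 3 hours remain; take 3/12 of Chem for value 8×3/12 = 2.
Total value = 189.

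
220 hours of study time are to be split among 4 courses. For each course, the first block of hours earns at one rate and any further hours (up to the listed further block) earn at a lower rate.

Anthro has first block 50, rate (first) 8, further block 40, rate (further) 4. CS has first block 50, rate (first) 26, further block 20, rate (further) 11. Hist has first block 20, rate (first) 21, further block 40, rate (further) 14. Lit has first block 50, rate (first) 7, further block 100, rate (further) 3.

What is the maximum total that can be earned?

Order all 8 blocks by rate: CS/T1 26 > Hist/T1 21 > Hist/T2 14 > CS/T2 11 > Anthro/T1 8 > Lit/T1 7 > Anthro/T2 4 > Lit/T2 3.
CS/T1 (26): +50 — 170 left.
Hist/T1 (21): +20 — 150 left.
Fill Hist T2 block (40 at 14) — 110 left.
CS T2 at 11: fill all 20 — 90 left.
Fill Anthro T1 block (50 at 8) — 40 left.
Lit T1 at 7: only 40 left, fill 40.
Total = 26×50 + 21×20 + 14×40 + 11×20 + 8×50 + 7×40 = 3180.

3180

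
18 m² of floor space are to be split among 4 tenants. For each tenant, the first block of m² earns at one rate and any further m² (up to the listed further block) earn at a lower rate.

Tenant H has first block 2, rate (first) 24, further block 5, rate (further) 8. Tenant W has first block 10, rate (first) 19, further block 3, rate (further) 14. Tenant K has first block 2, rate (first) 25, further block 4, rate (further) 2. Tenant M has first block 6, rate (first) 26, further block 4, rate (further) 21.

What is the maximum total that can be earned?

414

Order all 8 blocks by rate: Tenant M/tier1 26 > Tenant K/tier1 25 > Tenant H/tier1 24 > Tenant M/tier2 21 > Tenant W/tier1 19 > Tenant W/tier2 14 > Tenant H/tier2 8 > Tenant K/tier2 2.
Tenant M/tier1 (26): +6 ; 12 left.
Tenant K/tier1 (25): +2 ; 10 left.
Fill Tenant H tier1 block (2 at 24) ; 8 left.
Tenant M/tier2 (21): +4 ; 4 left.
Tenant W/tier1: +4 of 10 at 19; pool empty.
Total = 26×6 + 25×2 + 24×2 + 21×4 + 19×4 = 414.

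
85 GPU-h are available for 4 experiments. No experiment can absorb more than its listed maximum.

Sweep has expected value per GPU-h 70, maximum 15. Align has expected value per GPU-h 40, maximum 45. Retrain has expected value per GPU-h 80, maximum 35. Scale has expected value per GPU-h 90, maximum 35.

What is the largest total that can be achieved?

7000

Rank by expected value per GPU-h: Scale 90 > Retrain 80 > Sweep 70 > Align 40.
Scale takes 35 to reach its cap of 35 — 50 left.
Retrain takes 35 to reach its cap of 35 — 15 left.
Sweep takes 15 to reach its cap of 15 — 0 left.
Total = 70×15 + 80×35 + 90×35 = 7000.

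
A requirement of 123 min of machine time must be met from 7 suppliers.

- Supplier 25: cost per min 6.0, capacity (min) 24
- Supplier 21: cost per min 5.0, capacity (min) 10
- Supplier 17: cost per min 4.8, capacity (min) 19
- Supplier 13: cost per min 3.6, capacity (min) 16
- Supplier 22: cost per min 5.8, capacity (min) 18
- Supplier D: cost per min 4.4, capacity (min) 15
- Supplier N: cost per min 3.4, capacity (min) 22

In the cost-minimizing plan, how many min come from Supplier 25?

Fill from the cheapest supplier first.
Supplier N (3.4): use full 22 — 101 min to go.
Supplier 13 at 3.6: take all 16 min — 85 still needed.
Supplier D at 4.4: take all 15 min — 70 still needed.
Supplier 17 at 4.8: take all 19 min — 51 still needed.
Take 10 from Supplier 21 at 5.0 — need 41 more.
Supplier 22 (5.8): use full 18 — 23 min to go.
Take 23 from Supplier 25 at 6.0 to finish.

23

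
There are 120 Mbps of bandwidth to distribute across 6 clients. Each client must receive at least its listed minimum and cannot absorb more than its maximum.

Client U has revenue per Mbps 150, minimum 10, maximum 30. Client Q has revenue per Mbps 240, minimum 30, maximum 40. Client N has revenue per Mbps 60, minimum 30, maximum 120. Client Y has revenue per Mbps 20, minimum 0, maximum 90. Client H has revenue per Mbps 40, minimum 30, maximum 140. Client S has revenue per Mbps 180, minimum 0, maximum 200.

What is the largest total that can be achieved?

Meeting every minimum uses 10+30+30+0+30+0 = 100 Mbps, leaving 20.
Order the clients by revenue per Mbps: Client Q 240 > Client S 180 > Client U 150 > Client N 60 > Client H 40 > Client Y 20.
Give Client Q 10 more to hit its cap of 40 ; 10 left.
Only 10 left; Client S takes them to reach 10.
Total = 150×10 + 240×40 + 60×30 + 40×30 + 180×10 = 15900.

15900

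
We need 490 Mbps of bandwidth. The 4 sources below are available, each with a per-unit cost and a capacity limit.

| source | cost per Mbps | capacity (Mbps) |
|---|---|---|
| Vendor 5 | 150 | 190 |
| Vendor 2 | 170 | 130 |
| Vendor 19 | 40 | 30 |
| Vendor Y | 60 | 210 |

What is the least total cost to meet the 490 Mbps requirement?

Fill from the cheapest source first.
Take 30 from Vendor 19 at 40 — need 460 more.
Take 210 from Vendor Y at 60 — need 250 more.
Vendor 5 (150): use full 190 — 60 Mbps to go.
Take 60 from Vendor 2 at 170 to finish.
Cost = 30×40 + 210×60 + 190×150 + 60×170 = 52500.

52500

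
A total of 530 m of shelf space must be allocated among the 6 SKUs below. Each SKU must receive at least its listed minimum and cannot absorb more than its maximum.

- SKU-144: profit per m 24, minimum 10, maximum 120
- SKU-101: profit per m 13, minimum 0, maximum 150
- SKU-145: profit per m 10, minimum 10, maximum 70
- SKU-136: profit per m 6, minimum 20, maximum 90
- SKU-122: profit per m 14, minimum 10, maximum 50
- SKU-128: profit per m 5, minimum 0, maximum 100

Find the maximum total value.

7020

Meeting every minimum uses 10+0+10+20+10+0 = 50 m, leaving 480.
Rank by profit per m: SKU-144 24 > SKU-122 14 > SKU-101 13 > SKU-145 10 > SKU-136 6 > SKU-128 5.
SKU-144 takes 110 more to reach its cap of 120 ; 370 left.
SKU-122: +40 to 50 (cap) ; 330 left.
SKU-101: +150 to 150 (cap) ; 180 left.
SKU-145: +60 to 70 (cap) ; 120 left.
SKU-136: +70 to 90 (cap) ; 50 left.
Only 50 left; SKU-128 takes them to reach 50.
Total = 24×120 + 13×150 + 10×70 + 6×90 + 14×50 + 5×50 = 7020.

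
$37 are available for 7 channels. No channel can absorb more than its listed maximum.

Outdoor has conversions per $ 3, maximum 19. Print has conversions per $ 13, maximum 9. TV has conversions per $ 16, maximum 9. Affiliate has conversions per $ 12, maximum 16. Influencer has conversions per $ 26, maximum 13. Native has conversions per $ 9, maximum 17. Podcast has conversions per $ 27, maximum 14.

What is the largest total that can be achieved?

873

Rank by conversions per $: Podcast 27 > Influencer 26 > TV 16 > Print 13 > Affiliate 12 > Native 9 > Outdoor 3.
Give Podcast 14 to hit its cap of 14 ; 23 left.
Influencer: +13 to 13 (cap) ; 10 left.
TV takes 9 to reach its cap of 9 ; 1 left.
Print has room for 9 but only 1 remain, so it gets 1.
Total = 13×1 + 16×9 + 26×13 + 27×14 = 873.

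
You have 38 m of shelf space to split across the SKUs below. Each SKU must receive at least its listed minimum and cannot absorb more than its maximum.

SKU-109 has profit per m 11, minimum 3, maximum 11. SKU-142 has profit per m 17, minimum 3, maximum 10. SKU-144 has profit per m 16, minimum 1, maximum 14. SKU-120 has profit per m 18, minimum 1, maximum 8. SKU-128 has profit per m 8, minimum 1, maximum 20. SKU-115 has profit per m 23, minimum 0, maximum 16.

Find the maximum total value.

Meeting every minimum uses 3+3+1+1+1+0 = 9 m, leaving 29.
Rank by profit per m: SKU-115 23 > SKU-120 18 > SKU-142 17 > SKU-144 16 > SKU-109 11 > SKU-128 8.
SKU-115: +16 to 16 (cap) ; 13 left.
SKU-120 takes 7 more to reach its cap of 8 ; 6 left.
Only 6 left; SKU-142 takes them to reach 9.
Total = 11×3 + 17×9 + 16×1 + 18×8 + 8×1 + 23×16 = 722.

722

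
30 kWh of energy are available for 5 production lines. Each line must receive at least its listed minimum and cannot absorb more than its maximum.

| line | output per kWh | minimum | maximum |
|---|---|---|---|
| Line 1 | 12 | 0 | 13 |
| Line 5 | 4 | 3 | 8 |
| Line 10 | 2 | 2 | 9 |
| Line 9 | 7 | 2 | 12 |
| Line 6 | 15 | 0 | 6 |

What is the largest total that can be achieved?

Meeting every minimum uses 0+3+2+2+0 = 7 kWh, leaving 23.
Rank by output per kWh: Line 6 15 > Line 1 12 > Line 9 7 > Line 5 4 > Line 10 2.
Give Line 6 6 more to hit its cap of 6 — 17 left.
Give Line 1 13 more to hit its cap of 13 — 4 left.
Only 4 left; Line 9 takes them to reach 6.
Total = 12×13 + 4×3 + 2×2 + 7×6 + 15×6 = 304.

304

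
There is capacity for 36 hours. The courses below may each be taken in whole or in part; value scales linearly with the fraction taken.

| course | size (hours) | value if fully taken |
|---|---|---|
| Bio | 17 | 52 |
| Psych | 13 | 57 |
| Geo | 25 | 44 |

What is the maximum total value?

119.56

Sort by value density: Psych 57/13≈4.38, Bio 52/17≈3.06, Geo 44/25≈1.76.
All 13 hours of Psych fit (value 57) → 23 remain.
All 17 hours of Bio fit (value 52) → 6 remain.
Only 6 hours remain; take 6/25 of Geo for value 44×6/25 = 10.56.
Total value = 119.56.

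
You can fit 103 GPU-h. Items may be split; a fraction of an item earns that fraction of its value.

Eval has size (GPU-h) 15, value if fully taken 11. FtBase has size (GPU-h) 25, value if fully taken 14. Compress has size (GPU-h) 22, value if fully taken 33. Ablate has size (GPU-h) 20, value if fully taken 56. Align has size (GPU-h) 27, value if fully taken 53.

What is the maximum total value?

163.64

Sort by value density: Ablate 56/20≈2.8, Align 53/27≈1.96, Compress 33/22≈1.5, Eval 11/15≈0.733, FtBase 14/25≈0.56.
All 20 GPU-h of Ablate fit (value 56) → 83 remain.
Take all of Align (27 GPU-h, value 53) → 56 GPU-h left.
Take all of Compress (22 GPU-h, value 33) → 34 GPU-h left.
All 15 GPU-h of Eval fit (value 11) → 19 remain.
Fill the last 19 GPU-h with part of FtBase: 19/25 of it earns 10.64.
Total value = 163.64.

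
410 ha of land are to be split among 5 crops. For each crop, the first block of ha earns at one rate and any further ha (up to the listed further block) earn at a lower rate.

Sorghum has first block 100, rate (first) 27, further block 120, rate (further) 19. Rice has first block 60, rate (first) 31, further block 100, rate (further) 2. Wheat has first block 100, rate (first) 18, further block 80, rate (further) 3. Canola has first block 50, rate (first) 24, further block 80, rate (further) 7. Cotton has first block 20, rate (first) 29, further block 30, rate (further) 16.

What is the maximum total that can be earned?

9700

Order all 10 blocks by rate: Rice/tier1 31 > Cotton/tier1 29 > Sorghum/tier1 27 > Canola/tier1 24 > Sorghum/tier2 19 > Wheat/tier1 18 > Cotton/tier2 16 > Canola/tier2 7 > Wheat/tier2 3 > Rice/tier2 2.
Fill Rice tier1 block (60 at 31) ; 350 left.
Cotton/tier1 (29): +20 ; 330 left.
Sorghum/tier1 (27): +100 ; 230 left.
Canola/tier1 (24): +50 ; 180 left.
Sorghum/tier2 (19): +120 ; 60 left.
Wheat tier1 at 18: only 60 left, fill 60.
Total = 31×60 + 29×20 + 27×100 + 24×50 + 19×120 + 18×60 = 9700.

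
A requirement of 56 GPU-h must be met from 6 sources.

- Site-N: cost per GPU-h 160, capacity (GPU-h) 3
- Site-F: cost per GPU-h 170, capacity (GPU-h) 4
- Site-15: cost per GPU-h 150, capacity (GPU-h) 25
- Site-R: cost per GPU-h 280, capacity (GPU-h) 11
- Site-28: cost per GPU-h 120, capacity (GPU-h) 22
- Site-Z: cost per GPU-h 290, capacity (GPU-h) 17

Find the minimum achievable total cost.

Use sources in increasing cost order.
Site-28 (120): use full 22 — 34 GPU-h to go.
Site-15 (150): use full 25 — 9 GPU-h to go.
Site-N at 160: take all 3 GPU-h — 6 still needed.
Site-F (170): use full 4 — 2 GPU-h to go.
Site-R at 280: take 2 of its 11 — requirement met.
Site-Z: unused.
Cost = 22×120 + 25×150 + 3×160 + 4×170 + 2×280 = 8110.

8110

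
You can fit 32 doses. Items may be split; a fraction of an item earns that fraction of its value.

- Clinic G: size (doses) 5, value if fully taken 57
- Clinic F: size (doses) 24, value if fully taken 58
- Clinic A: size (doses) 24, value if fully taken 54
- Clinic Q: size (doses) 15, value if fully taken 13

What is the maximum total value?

121.75

Rank by value-to-size ratio: Clinic G 57/5≈11.4, Clinic F 58/24≈2.42, Clinic A 54/24≈2.25, Clinic Q 13/15≈0.867.
All 5 doses of Clinic G fit (value 57) — 27 remain.
Clinic F: take in full, 24 doses for value 58 — 3 left.
Only 3 doses remain; take 3/24 of Clinic A for value 54×3/24 = 6.75.
Total value = 121.75.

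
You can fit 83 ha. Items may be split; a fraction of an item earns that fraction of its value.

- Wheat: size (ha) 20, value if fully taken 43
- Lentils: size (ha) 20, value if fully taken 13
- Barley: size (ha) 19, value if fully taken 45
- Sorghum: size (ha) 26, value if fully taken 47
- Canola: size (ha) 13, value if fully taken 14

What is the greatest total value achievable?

152.25

Sort by value density: Barley 45/19≈2.37, Wheat 43/20≈2.15, Sorghum 47/26≈1.81, Canola 14/13≈1.08, Lentils 13/20≈0.65.
Take all of Barley (19 ha, value 45) — 64 ha left.
All 20 ha of Wheat fit (value 43) — 44 remain.
Sorghum: take in full, 26 ha for value 47 — 18 left.
All 13 ha of Canola fit (value 14) — 5 remain.
Fill the last 5 ha with part of Lentils: 5/20 of it earns 3.25.
Total value = 152.25.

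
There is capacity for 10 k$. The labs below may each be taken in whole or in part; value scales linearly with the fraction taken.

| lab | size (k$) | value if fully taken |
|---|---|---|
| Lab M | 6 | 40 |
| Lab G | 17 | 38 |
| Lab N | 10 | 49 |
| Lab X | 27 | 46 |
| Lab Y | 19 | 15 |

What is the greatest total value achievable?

Rank by value-to-size ratio: Lab M 40/6≈6.67, Lab N 49/10≈4.9, Lab G 38/17≈2.24, Lab X 46/27≈1.7, Lab Y 15/19≈0.789.
All 6 k$ of Lab M fit (value 40) → 4 remain.
Only 4 k$ remain; take 4/10 of Lab N for value 49×4/10 = 19.6.
Total value = 59.6.

59.6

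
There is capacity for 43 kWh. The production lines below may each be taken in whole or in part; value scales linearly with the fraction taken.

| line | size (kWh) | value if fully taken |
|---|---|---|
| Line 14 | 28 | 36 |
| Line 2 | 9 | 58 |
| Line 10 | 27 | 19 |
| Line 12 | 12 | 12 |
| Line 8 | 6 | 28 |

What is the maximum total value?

122

Rank by value-to-size ratio: Line 2 58/9≈6.44, Line 8 28/6≈4.67, Line 14 36/28≈1.29, Line 12 12/12≈1, Line 10 19/27≈0.704.
Line 2: take in full, 9 kWh for value 58 ; 34 left.
Take all of Line 8 (6 kWh, value 28) ; 28 kWh left.
All 28 kWh of Line 14 fit (value 36) ; 0 remain.
Total value = 122.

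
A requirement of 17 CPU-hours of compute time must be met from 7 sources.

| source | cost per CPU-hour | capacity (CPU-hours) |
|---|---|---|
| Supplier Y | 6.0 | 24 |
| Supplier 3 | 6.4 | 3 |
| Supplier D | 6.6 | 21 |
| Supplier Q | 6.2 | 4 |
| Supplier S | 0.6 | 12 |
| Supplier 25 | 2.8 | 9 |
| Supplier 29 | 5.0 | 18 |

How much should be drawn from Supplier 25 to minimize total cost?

Cheapest first:
Take 12 from Supplier S at 0.6 → need 5 more.
Supplier 25 at 2.8: take 5 of its 9 → requirement met.
Supplier 29, Supplier Y, Supplier Q, Supplier 3, Supplier D: unused.

5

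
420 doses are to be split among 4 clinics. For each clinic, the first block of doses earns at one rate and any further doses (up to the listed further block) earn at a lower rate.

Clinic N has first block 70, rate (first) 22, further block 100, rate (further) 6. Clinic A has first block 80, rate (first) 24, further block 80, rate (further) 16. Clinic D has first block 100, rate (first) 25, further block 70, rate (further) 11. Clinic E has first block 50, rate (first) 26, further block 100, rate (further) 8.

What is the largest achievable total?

Treat each block as its own option and order by rate: Clinic E/tier1 26 > Clinic D/tier1 25 > Clinic A/tier1 24 > Clinic N/tier1 22 > Clinic A/tier2 16 > Clinic D/tier2 11 > Clinic E/tier2 8 > Clinic N/tier2 6.
Clinic E tier1 at 26: fill all 50 ; 370 left.
Fill Clinic D tier1 block (100 at 25) ; 270 left.
Clinic A tier1 at 24: fill all 80 ; 190 left.
Fill Clinic N tier1 block (70 at 22) ; 120 left.
Fill Clinic A tier2 block (80 at 16) ; 40 left.
40 remain; put them into Clinic D tier2 at 11.
Total = 26×50 + 25×100 + 24×80 + 22×70 + 16×80 + 11×40 = 8980.

8980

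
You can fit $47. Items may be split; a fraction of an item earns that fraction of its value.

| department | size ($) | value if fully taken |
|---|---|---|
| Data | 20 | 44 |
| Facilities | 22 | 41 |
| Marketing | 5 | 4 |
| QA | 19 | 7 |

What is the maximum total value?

89

Best value per unit of size first: Data 44/20≈2.2, Facilities 41/22≈1.86, Marketing 4/5≈0.8, QA 7/19≈0.368.
Take all of Data (20 $, value 44) → 27 $ left.
Facilities: take in full, 22 $ for value 41 → 5 left.
All 5 $ of Marketing fit (value 4) → 0 remain.
Total value = 89.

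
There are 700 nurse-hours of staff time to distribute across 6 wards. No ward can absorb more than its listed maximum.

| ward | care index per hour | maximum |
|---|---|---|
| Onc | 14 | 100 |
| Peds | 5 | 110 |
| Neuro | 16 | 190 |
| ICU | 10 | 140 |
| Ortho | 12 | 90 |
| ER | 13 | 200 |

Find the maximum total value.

Highest care index per hour first: Neuro 16 > Onc 14 > ER 13 > Ortho 12 > ICU 10 > Peds 5.
Neuro: +190 to 190 (cap) ; 510 left.
Onc takes 100 to reach its cap of 100 ; 410 left.
ER: +200 to 200 (cap) ; 210 left.
Ortho: +90 to 90 (cap) ; 120 left.
Only 120 left; ICU takes them to reach 120.
Total = 14×100 + 16×190 + 10×120 + 12×90 + 13×200 = 9320.

9320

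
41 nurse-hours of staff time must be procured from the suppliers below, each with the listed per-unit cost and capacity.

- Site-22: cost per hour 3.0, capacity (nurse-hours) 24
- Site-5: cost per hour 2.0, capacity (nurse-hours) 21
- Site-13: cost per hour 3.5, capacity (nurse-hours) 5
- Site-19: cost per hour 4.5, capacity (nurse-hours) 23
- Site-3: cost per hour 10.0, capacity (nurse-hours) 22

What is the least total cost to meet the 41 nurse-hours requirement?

102

Cheapest first:
Site-5 (2.0): use full 21 → 20 nurse-hours to go.
Take 20 from Site-22 at 3.0 to finish.
Site-13, Site-19, Site-3: unused.
Cost = 21×2.0 + 20×3.0 = 102.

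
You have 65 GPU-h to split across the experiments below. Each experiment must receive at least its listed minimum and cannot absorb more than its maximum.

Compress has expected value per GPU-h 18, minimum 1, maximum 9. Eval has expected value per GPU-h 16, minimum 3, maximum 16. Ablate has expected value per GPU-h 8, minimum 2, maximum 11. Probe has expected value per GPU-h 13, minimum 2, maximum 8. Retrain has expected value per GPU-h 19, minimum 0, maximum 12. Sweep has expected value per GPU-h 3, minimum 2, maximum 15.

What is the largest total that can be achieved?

865

Meeting every minimum uses 1+3+2+2+0+2 = 10 GPU-h, leaving 55.
Highest expected value per GPU-h first: Retrain 19 > Compress 18 > Eval 16 > Probe 13 > Ablate 8 > Sweep 3.
Retrain takes 12 more to reach its cap of 12 → 43 left.
Give Compress 8 more to hit its cap of 9 → 35 left.
Give Eval 13 more to hit its cap of 16 → 22 left.
Probe: +6 to 8 (cap) → 16 left.
Ablate takes 9 more to reach its cap of 11 → 7 left.
Sweep has room for 13 more but only 7 remain, so it gets 9.
Total = 18×9 + 16×16 + 8×11 + 13×8 + 19×12 + 3×9 = 865.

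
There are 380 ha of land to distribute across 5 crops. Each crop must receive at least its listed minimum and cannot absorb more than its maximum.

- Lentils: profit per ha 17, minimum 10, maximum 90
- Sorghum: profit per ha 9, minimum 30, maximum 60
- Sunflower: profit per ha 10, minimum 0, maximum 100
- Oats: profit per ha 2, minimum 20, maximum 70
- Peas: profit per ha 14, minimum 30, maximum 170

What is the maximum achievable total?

Meeting every minimum uses 10+30+0+20+30 = 90 ha, leaving 290.
Highest profit per ha first: Lentils 17 > Peas 14 > Sunflower 10 > Sorghum 9 > Oats 2.
Lentils: +80 to 90 (cap) — 210 left.
Peas: +140 to 170 (cap) — 70 left.
Only 70 left; Sunflower takes them to reach 70.
Total = 17×90 + 9×30 + 10×70 + 2×20 + 14×170 = 4920.

4920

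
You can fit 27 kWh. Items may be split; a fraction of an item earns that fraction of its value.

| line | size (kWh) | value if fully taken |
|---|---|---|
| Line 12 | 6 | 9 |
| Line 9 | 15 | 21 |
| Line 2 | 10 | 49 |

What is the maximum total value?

73.4

Rank by value-to-size ratio: Line 2 49/10≈4.9, Line 12 9/6≈1.5, Line 9 21/15≈1.4.
Line 2: take in full, 10 kWh for value 49 ; 17 left.
Line 12: take in full, 6 kWh for value 9 ; 11 left.
Fill the last 11 kWh with part of Line 9: 11/15 of it earns 15.4.
Total value = 73.4.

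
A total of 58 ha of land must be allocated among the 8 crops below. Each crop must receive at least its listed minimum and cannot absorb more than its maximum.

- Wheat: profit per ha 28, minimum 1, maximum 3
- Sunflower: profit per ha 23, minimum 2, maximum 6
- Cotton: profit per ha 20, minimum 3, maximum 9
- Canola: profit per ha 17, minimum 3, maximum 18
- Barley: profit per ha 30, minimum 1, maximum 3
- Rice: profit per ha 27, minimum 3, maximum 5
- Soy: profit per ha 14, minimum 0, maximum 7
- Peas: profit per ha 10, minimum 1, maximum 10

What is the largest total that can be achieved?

1101

Meeting every minimum uses 1+2+3+3+1+3+0+1 = 14 ha, leaving 44.
Rank by profit per ha: Barley 30 > Wheat 28 > Rice 27 > Sunflower 23 > Cotton 20 > Canola 17 > Soy 14 > Peas 10.
Barley takes 2 more to reach its cap of 3 — 42 left.
Wheat takes 2 more to reach its cap of 3 — 40 left.
Rice: +2 to 5 (cap) — 38 left.
Sunflower: +4 to 6 (cap) — 34 left.
Cotton: +6 to 9 (cap) — 28 left.
Canola: +15 to 18 (cap) — 13 left.
Give Soy 7 more to hit its cap of 7 — 6 left.
Peas has room for 9 more but only 6 remain, so it gets 7.
Total = 28×3 + 23×6 + 20×9 + 17×18 + 30×3 + 27×5 + 14×7 + 10×7 = 1101.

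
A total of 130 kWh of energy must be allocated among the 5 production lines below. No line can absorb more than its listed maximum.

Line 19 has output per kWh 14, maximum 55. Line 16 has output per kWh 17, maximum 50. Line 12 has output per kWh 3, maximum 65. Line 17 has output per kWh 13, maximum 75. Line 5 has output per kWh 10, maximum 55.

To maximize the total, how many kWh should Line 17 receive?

25

Rank by output per kWh: Line 16 17 > Line 19 14 > Line 17 13 > Line 5 10 > Line 12 3.
Line 16: +50 to 50 (cap) — 80 left.
Line 19 takes 55 to reach its cap of 55 — 25 left.
Only 25 left; Line 17 takes them to reach 25.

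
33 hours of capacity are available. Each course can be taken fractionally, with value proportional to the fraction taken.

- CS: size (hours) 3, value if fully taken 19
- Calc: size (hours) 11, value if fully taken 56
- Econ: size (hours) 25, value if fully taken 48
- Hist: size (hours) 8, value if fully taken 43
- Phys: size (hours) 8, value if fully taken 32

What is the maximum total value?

155.76

Best value per unit of size first: CS 19/3≈6.33, Hist 43/8≈5.38, Calc 56/11≈5.09, Phys 32/8≈4, Econ 48/25≈1.92.
All 3 hours of CS fit (value 19) ; 30 remain.
All 8 hours of Hist fit (value 43) ; 22 remain.
All 11 hours of Calc fit (value 56) ; 11 remain.
Phys: take in full, 8 hours for value 32 ; 3 left.
Fill the last 3 hours with part of Econ: 3/25 of it earns 5.76.
Total value = 155.76.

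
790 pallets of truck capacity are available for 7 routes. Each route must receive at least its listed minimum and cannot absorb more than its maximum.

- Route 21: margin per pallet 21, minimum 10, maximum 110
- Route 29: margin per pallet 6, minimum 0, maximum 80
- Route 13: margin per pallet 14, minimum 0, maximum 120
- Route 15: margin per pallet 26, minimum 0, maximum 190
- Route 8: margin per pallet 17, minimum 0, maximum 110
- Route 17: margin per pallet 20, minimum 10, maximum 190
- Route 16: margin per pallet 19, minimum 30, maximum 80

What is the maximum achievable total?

15980

Meeting every minimum uses 10+0+0+0+0+10+30 = 50 pallets, leaving 740.
Order the routes by margin per pallet: Route 15 26 > Route 21 21 > Route 17 20 > Route 16 19 > Route 8 17 > Route 13 14 > Route 29 6.
Give Route 15 190 more to hit its cap of 190 — 550 left.
Route 21: +100 to 110 (cap) — 450 left.
Route 17: +180 to 190 (cap) — 270 left.
Route 16: +50 to 80 (cap) — 220 left.
Route 8: +110 to 110 (cap) — 110 left.
Route 13: +110 (room for 120) → 110. Pool exhausted.
Total = 21×110 + 14×110 + 26×190 + 17×110 + 20×190 + 19×80 = 15980.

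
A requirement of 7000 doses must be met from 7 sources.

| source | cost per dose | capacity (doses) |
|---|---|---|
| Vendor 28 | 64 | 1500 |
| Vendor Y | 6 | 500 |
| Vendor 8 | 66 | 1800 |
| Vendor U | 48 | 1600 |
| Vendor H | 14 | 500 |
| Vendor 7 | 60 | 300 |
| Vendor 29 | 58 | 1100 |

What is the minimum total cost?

Cheapest first:
Take 500 from Vendor Y at 6 → need 6500 more.
Vendor H (14): use full 500 → 6000 doses to go.
Take 1600 from Vendor U at 48 → need 4400 more.
Take 1100 from Vendor 29 at 58 → need 3300 more.
Take 300 from Vendor 7 at 60 → need 3000 more.
Vendor 28 (64): use full 1500 → 1500 doses to go.
Take 1500 from Vendor 8 at 66 to finish.
Cost = 500×6 + 500×14 + 1600×48 + 1100×58 + 300×60 + 1500×64 + 1500×66 = 363600.

363600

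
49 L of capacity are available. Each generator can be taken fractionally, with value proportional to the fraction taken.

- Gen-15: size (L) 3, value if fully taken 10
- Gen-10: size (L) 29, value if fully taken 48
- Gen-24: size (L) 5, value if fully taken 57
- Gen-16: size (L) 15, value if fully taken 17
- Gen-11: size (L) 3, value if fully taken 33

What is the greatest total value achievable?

158.2

Best value per unit of size first: Gen-24 57/5≈11.4, Gen-11 33/3≈11, Gen-15 10/3≈3.33, Gen-10 48/29≈1.66, Gen-16 17/15≈1.13.
All 5 L of Gen-24 fit (value 57) → 44 remain.
All 3 L of Gen-11 fit (value 33) → 41 remain.
Gen-15: take in full, 3 L for value 10 → 38 left.
All 29 L of Gen-10 fit (value 48) → 9 remain.
Only 9 L remain; take 9/15 of Gen-16 for value 17×9/15 = 10.2.
Total value = 158.2.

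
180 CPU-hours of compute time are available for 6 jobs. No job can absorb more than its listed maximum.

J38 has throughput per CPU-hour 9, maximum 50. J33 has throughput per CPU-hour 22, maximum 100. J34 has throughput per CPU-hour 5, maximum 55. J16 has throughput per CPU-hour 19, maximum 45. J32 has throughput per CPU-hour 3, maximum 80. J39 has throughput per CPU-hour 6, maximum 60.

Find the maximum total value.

3370

Order the jobs by throughput per CPU-hour: J33 22 > J16 19 > J38 9 > J39 6 > J34 5 > J32 3.
J33 takes 100 to reach its cap of 100 — 80 left.
J16: +45 to 45 (cap) — 35 left.
J38 has room for 50 but only 35 remain, so it gets 35.
Total = 9×35 + 22×100 + 19×45 = 3370.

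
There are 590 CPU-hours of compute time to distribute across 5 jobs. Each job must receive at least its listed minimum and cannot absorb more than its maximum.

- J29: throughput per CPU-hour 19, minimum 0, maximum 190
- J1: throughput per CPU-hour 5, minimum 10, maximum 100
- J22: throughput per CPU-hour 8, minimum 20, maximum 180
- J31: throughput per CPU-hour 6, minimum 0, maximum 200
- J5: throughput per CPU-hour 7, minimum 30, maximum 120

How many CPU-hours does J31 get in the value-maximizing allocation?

90

Meeting every minimum uses 0+10+20+0+30 = 60 CPU-hours, leaving 530.
Rank by throughput per CPU-hour: J29 19 > J22 8 > J5 7 > J31 6 > J1 5.
Give J29 190 more to hit its cap of 190 — 340 left.
J22 takes 160 more to reach its cap of 180 — 180 left.
Give J5 90 more to hit its cap of 120 — 90 left.
Only 90 left; J31 takes them to reach 90.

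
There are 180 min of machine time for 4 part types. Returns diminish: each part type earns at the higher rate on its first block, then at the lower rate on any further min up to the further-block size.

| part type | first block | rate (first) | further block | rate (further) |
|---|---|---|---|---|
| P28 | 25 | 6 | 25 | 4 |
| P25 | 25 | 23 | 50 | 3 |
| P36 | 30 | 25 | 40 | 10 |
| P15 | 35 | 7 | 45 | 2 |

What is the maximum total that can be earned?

2220

Rank every tier by rate: P36/first 25 > P25/first 23 > P36/second 10 > P15/first 7 > P28/first 6 > P28/second 4 > P25/second 3 > P15/second 2.
Fill P36 first block (30 at 25) ; 150 left.
P25 first at 23: fill all 25 ; 125 left.
P36 second at 10: fill all 40 ; 85 left.
P15 first at 7: fill all 35 ; 50 left.
P28/first (6): +25 ; 25 left.
Fill P28 second block (25 at 4) ; 0 left.
Total = 25×30 + 23×25 + 10×40 + 7×35 + 6×25 + 4×25 = 2220.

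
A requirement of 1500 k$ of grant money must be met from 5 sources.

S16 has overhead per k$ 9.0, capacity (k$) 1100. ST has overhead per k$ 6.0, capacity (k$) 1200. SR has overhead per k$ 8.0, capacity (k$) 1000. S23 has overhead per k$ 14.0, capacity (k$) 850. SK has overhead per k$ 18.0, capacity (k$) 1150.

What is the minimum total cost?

Fill from the cheapest source first.
ST (6.0): use full 1200 ; 300 k$ to go.
SR (8.0): take the remaining 300 ; done.
S16, S23, SK: unused.
Cost = 1200×6.0 + 300×8.0 = 9600.

9600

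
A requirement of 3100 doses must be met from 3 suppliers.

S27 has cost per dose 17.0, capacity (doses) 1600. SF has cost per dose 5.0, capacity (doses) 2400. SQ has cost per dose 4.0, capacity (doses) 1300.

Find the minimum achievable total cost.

Cheapest first:
SQ (4.0): use full 1300 → 1800 doses to go.
Take 1800 from SF at 5.0 to finish.
S27: unused.
Cost = 1300×4.0 + 1800×5.0 = 14200.

14200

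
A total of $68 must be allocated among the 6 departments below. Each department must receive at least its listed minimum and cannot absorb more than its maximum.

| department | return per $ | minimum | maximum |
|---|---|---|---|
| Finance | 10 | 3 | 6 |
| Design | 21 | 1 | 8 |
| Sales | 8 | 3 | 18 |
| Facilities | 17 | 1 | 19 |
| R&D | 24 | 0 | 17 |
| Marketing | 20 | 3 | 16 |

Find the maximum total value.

Meeting every minimum uses 3+1+3+1+0+3 = 11 $, leaving 57.
Rank by return per $: R&D 24 > Design 21 > Marketing 20 > Facilities 17 > Finance 10 > Sales 8.
Give R&D 17 more to hit its cap of 17 ; 40 left.
Design: +7 to 8 (cap) ; 33 left.
Marketing: +13 to 16 (cap) ; 20 left.
Facilities: +18 to 19 (cap) ; 2 left.
Finance: +2 (room for 3) → 5. Pool exhausted.
Total = 10×5 + 21×8 + 8×3 + 17×19 + 24×17 + 20×16 = 1293.

1293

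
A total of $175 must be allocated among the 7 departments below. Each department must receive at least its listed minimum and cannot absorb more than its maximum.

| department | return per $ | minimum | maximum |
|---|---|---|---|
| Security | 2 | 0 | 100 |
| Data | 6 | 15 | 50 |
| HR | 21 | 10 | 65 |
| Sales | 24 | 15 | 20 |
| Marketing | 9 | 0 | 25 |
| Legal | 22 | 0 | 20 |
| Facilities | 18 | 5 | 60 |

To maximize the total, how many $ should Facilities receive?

55

Meeting every minimum uses 0+15+10+15+0+0+5 = 45 $, leaving 130.
Highest return per $ first: Sales 24 > Legal 22 > HR 21 > Facilities 18 > Marketing 9 > Data 6 > Security 2.
Sales takes 5 more to reach its cap of 20 → 125 left.
Give Legal 20 more to hit its cap of 20 → 105 left.
HR takes 55 more to reach its cap of 65 → 50 left.
Only 50 left; Facilities takes them to reach 55.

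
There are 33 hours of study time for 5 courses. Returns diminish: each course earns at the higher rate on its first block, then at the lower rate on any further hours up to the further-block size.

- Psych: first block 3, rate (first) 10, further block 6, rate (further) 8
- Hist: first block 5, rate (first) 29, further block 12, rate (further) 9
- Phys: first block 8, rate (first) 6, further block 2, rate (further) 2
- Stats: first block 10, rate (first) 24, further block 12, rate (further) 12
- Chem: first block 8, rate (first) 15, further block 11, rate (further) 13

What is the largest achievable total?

Order all 10 blocks by rate: Hist/first 29 > Stats/first 24 > Chem/first 15 > Chem/second 13 > Stats/second 12 > Psych/first 10 > Hist/second 9 > Psych/second 8 > Phys/first 6 > Phys/second 2.
Fill Hist first block (5 at 29) → 28 left.
Stats/first (24): +10 → 18 left.
Fill Chem first block (8 at 15) → 10 left.
Chem/second: +10 of 11 at 13; pool empty.
Total = 29×5 + 24×10 + 15×8 + 13×10 = 635.

635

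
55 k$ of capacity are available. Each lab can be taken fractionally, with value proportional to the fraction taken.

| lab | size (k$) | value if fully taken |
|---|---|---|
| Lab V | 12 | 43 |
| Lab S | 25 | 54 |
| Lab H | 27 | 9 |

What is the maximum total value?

Rank by value-to-size ratio: Lab V 43/12≈3.58, Lab S 54/25≈2.16, Lab H 9/27≈0.333.
All 12 k$ of Lab V fit (value 43) ; 43 remain.
Take all of Lab S (25 k$, value 54) ; 18 k$ left.
Only 18 k$ remain; take 18/27 of Lab H for value 9×18/27 = 6.
Total value = 103.

103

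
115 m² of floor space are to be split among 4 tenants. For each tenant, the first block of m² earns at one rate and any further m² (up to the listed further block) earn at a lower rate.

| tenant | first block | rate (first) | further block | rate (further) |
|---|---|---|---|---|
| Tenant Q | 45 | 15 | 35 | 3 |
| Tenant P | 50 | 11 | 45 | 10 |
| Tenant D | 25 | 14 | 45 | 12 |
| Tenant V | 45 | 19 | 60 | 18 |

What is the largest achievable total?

Rank every tier by rate: Tenant V/T1 19 > Tenant V/T2 18 > Tenant Q/T1 15 > Tenant D/T1 14 > Tenant D/T2 12 > Tenant P/T1 11 > Tenant P/T2 10 > Tenant Q/T2 3.
Tenant V/T1 (19): +45 — 70 left.
Fill Tenant V T2 block (60 at 18) — 10 left.
Tenant Q T1 at 15: only 10 left, fill 10.
Total = 19×45 + 18×60 + 15×10 = 2085.

2085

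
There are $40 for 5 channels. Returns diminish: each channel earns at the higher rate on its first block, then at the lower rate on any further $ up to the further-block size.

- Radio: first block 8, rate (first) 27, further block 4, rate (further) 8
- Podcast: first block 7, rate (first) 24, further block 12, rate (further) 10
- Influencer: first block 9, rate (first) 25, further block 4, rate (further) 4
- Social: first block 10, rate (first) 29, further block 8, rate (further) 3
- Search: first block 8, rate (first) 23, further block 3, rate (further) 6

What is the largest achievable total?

1037

Order all 10 blocks by rate: Social/T1 29 > Radio/T1 27 > Influencer/T1 25 > Podcast/T1 24 > Search/T1 23 > Podcast/T2 10 > Radio/T2 8 > Search/T2 6 > Influencer/T2 4 > Social/T2 3.
Social/T1 (29): +10 → 30 left.
Radio/T1 (27): +8 → 22 left.
Influencer/T1 (25): +9 → 13 left.
Podcast/T1 (24): +7 → 6 left.
Search/T1: +6 of 8 at 23; pool empty.
Total = 29×10 + 27×8 + 25×9 + 24×7 + 23×6 = 1037.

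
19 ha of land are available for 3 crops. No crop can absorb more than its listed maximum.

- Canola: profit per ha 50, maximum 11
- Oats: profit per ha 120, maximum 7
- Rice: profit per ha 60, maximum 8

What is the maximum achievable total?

Rank by profit per ha: Oats 120 > Rice 60 > Canola 50.
Oats takes 7 to reach its cap of 7 ; 12 left.
Give Rice 8 to hit its cap of 8 ; 4 left.
Only 4 left; Canola takes them to reach 4.
Total = 50×4 + 120×7 + 60×8 = 1520.

1520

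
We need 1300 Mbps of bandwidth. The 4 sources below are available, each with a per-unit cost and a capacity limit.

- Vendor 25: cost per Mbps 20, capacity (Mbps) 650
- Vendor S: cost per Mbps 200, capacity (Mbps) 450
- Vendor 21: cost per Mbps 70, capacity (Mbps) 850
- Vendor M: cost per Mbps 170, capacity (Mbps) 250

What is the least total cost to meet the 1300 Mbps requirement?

Use sources in increasing cost order.
Vendor 25 at 20: take all 650 Mbps — 650 still needed.
Vendor 21 (70): take the remaining 650 — done.
Vendor M, Vendor S: unused.
Cost = 650×20 + 650×70 = 58500.

58500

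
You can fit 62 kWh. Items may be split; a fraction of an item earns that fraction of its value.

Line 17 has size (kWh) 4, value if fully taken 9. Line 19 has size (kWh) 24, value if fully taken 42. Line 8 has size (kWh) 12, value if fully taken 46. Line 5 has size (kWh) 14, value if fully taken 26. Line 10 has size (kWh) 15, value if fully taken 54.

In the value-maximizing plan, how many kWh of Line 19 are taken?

17

Rank by value-to-size ratio: Line 8 46/12≈3.83, Line 10 54/15≈3.6, Line 17 9/4≈2.25, Line 5 26/14≈1.86, Line 19 42/24≈1.75.
All 12 kWh of Line 8 fit (value 46) → 50 remain.
Take all of Line 10 (15 kWh, value 54) → 35 kWh left.
Take all of Line 17 (4 kWh, value 9) → 31 kWh left.
Take all of Line 5 (14 kWh, value 26) → 17 kWh left.
17 kWh left: a 17/24 share of Line 19 gives 42×17/24 = 29.75.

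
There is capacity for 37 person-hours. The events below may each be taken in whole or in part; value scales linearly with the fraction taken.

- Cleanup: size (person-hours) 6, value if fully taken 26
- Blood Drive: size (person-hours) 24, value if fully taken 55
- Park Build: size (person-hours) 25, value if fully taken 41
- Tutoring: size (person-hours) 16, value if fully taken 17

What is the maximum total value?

92.48

Sort by value density: Cleanup 26/6≈4.33, Blood Drive 55/24≈2.29, Park Build 41/25≈1.64, Tutoring 17/16≈1.06.
All 6 person-hours of Cleanup fit (value 26) ; 31 remain.
Blood Drive: take in full, 24 person-hours for value 55 ; 7 left.
Only 7 person-hours remain; take 7/25 of Park Build for value 41×7/25 = 11.48.
Total value = 92.48.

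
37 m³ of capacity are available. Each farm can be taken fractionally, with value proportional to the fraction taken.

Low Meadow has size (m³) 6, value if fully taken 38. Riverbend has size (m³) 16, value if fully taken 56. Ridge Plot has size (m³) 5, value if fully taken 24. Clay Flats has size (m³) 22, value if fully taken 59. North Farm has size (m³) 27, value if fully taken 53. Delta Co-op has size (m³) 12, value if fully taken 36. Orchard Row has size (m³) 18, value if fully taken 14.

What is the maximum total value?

Rank by value-to-size ratio: Low Meadow 38/6≈6.33, Ridge Plot 24/5≈4.8, Riverbend 56/16≈3.5, Delta Co-op 36/12≈3, Clay Flats 59/22≈2.68, North Farm 53/27≈1.96, Orchard Row 14/18≈0.778.
Low Meadow: take in full, 6 m³ for value 38 → 31 left.
Take all of Ridge Plot (5 m³, value 24) → 26 m³ left.
All 16 m³ of Riverbend fit (value 56) → 10 remain.
Fill the last 10 m³ with part of Delta Co-op: 10/12 of it earns 30.
Total value = 148.

148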